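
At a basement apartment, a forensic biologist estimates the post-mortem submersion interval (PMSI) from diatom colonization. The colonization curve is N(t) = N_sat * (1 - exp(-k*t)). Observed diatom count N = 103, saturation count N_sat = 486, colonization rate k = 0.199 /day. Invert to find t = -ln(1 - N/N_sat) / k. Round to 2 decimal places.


PMSI from diatom colonization curve:
N / N_sat = 103 / 486 = 0.211934
1 - N/N_sat = 0.788066
ln(1 - N/N_sat) = -0.238173
t = -ln(1 - N/N_sat) / k = -(-0.238173) / 0.199 = 1.20 days

1.20


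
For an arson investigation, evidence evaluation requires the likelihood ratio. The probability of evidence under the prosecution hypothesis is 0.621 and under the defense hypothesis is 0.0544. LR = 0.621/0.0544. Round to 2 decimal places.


Likelihood ratio calculation:
LR = P(E|Hp) / P(E|Hd)
LR = 0.621 / 0.0544
LR = 11.42

11.42


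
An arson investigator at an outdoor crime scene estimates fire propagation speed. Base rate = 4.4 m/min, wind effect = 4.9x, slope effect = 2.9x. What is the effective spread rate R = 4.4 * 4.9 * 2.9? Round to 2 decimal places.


Fire spread rate calculation:
R = R0 * wind_factor * slope_factor
= 4.4 * 4.9 * 2.9
= 21.56 * 2.9
= 62.52 m/min

62.52


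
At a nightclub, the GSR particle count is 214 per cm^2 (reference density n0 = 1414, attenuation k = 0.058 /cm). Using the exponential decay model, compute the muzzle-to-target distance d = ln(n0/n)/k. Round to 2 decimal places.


GSR distance calculation:
n0/n = 1414 / 214 = 6.607477
ln(n0/n) = 1.888202
d = 1.888202 / 0.058 = 32.56 cm

32.56


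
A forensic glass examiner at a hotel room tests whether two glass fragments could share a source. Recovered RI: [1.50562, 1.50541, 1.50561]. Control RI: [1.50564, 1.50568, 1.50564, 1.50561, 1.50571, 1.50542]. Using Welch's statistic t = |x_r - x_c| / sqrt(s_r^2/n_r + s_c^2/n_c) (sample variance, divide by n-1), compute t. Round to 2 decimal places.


Welch's t-criterion for glass RI comparison:
Recovered mean = sum / n_r = 4.51664 / 3 = 1.5055467
Control mean = sum / n_c = 9.0337 / 6 = 1.5056167
Recovered sample variance s_r^2 = 1.40333e-08
Control sample variance s_c^2 = 1.05067e-08
Welch SE (unpooled) = sqrt(s_r^2/n_r + s_c^2/n_c) = sqrt(4.67778e-09 + 1.75111e-09) = sqrt(6.42889e-09) = 8.01804e-05
|mean_r - mean_c| = 7e-05
t = 7e-05 / 8.01804e-05 = 0.87

0.87


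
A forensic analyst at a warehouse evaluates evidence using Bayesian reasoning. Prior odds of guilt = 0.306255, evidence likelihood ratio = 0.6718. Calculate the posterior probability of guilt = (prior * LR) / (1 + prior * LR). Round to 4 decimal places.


Bayesian evidence evaluation:
Posterior odds = prior_odds * LR = 0.306255 * 0.6718 = 0.2057421
Posterior probability = posterior_odds / (1 + posterior_odds)
= 0.2057421 / (1 + 0.2057421)
= 0.2057421 / 1.2057421
= 0.1706

0.1706


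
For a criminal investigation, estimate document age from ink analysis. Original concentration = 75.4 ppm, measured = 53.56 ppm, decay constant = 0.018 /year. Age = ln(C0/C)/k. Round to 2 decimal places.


Document age estimation:
C0/C = 75.4 / 53.56 = 1.407767
ln(C0/C) = 0.342005
t = 0.342005 / 0.018 = 19.00 years

19.00


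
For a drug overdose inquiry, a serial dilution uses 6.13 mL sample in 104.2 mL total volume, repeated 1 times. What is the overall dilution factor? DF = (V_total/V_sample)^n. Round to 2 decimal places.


Dilution factor calculation:
Single dilution = V_total / V_sample = 104.2 / 6.13 ≈ 16.998369
Number of dilutions = 1
Total DF = (104.2 / 6.13)^1 (full precision, rounded at the end) = 17.00

17.00


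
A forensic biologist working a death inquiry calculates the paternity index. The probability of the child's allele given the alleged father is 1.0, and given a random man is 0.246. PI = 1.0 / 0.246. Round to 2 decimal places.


Paternity Index calculation:
PI = P(allele|father) / P(allele|random)
PI = 1.0 / 0.246
PI = 4.07

4.07


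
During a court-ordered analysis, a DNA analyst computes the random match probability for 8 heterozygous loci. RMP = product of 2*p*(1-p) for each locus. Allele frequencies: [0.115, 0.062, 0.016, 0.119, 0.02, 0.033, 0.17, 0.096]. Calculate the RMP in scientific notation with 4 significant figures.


Computing RMP for 8 loci:
Locus 1: 2 * 0.115 * 0.885 = 0.20355
Locus 2: 2 * 0.062 * 0.938 = 0.116312
Locus 3: 2 * 0.016 * 0.984 = 0.031488
Locus 4: 2 * 0.119 * 0.881 = 0.209678
Locus 5: 2 * 0.02 * 0.98 = 0.0392
Locus 6: 2 * 0.033 * 0.967 = 0.063822
Locus 7: 2 * 0.17 * 0.83 = 0.2822
Locus 8: 2 * 0.096 * 0.904 = 0.173568
RMP = 1.915e-08

1.915e-08


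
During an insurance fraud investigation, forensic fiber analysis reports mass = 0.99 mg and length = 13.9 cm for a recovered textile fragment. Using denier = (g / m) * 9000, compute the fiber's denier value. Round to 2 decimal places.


Denier calculation:
Mass in grams = 0.99 mg / 1000 = 0.00099 g
Length in meters = 13.9 cm / 100 = 0.139 m
Linear density = mass / length = 0.00099 / 0.139 = 0.0071223 g/m
Denier = (g/m) * 9000 = 0.0071223 * 9000 = 64.10

64.10


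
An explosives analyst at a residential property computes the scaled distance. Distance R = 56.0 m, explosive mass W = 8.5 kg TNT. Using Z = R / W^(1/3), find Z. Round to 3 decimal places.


Scaled distance calculation:
W^(1/3) = 8.5^(1/3) = 2.040828
Z = R / W^(1/3) = 56.0 / 2.040828
Z = 27.440 m/kg^(1/3)

27.440


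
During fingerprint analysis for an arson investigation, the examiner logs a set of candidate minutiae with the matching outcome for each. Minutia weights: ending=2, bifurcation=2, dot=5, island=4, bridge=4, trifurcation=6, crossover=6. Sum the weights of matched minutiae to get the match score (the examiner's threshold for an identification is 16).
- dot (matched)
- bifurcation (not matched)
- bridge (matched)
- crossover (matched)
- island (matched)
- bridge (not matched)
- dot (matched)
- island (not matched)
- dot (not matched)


Weighted minutiae match score:
  dot: matched, +5 (running total 5)
  bifurcation: not matched, +0
  bridge: matched, +4 (running total 9)
  crossover: matched, +6 (running total 15)
  island: matched, +4 (running total 19)
  bridge: not matched, +0
  dot: matched, +5 (running total 24)
  island: not matched, +0
  dot: not matched, +0
Total score = 24
Threshold = 16; verdict = identification

24


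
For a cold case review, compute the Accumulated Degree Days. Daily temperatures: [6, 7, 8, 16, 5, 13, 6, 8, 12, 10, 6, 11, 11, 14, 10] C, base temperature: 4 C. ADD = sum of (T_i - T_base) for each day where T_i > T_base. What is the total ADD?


Computing ADD day by day:
Day 1: max(0, 6 - 4) = 2
Day 2: max(0, 7 - 4) = 3
Day 3: max(0, 8 - 4) = 4
Day 4: max(0, 16 - 4) = 12
Day 5: max(0, 5 - 4) = 1
Day 6: max(0, 13 - 4) = 9
Day 7: max(0, 6 - 4) = 2
Day 8: max(0, 8 - 4) = 4
Day 9: max(0, 12 - 4) = 8
Day 10: max(0, 10 - 4) = 6
Day 11: max(0, 6 - 4) = 2
Day 12: max(0, 11 - 4) = 7
Day 13: max(0, 11 - 4) = 7
Day 14: max(0, 14 - 4) = 10
Day 15: max(0, 10 - 4) = 6
Total ADD = 83

83


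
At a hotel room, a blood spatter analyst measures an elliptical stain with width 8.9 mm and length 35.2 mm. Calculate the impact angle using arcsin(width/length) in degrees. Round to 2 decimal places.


Blood spatter impact angle calculation:
width / length = 8.9 / 35.2 = 0.252841
angle = arcsin(0.252841)
angle = 14.65 degrees

14.65


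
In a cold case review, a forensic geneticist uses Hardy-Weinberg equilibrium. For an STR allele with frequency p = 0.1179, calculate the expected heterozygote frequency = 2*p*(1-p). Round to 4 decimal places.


Hardy-Weinberg heterozygote frequency:
q = 1 - p = 1 - 0.1179 = 0.8821
2pq = 2 * 0.1179 * 0.8821 = 0.2080

0.2080


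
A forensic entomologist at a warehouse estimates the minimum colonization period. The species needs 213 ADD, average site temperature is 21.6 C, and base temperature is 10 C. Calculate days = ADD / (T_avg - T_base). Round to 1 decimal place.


Insect development time:
Effective temperature = avg_temp - T_base = 21.6 - 10 = 11.6 C
Days = ADD / effective_temp = 213 / 11.6 = 18.4 days

18.4


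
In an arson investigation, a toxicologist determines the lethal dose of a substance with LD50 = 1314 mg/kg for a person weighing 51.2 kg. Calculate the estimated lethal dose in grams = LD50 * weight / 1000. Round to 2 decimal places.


Lethal dose calculation:
Lethal dose = LD50 * body_weight / 1000
= 1314 * 51.2 / 1000
= 67276.8 / 1000
= 67.28 g

67.28


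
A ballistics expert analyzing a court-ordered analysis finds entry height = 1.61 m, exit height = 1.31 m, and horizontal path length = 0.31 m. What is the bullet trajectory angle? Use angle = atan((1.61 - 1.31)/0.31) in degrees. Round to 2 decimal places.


Bullet trajectory angle:
Height difference = 1.61 - 1.31 = 0.3 m
angle = atan(0.3 / 0.31)
angle = atan(0.967742)
angle = 44.06 degrees

44.06


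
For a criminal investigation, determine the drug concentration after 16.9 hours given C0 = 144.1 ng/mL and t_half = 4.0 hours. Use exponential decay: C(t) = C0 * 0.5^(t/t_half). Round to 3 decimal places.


Drug concentration decay:
Number of half-lives = t / t_half = 16.9 / 4.0 = 4.225
Decay factor = 0.5^4.225 = 0.05347469
C(t) = 144.1 * 0.05347469 = 7.706 ng/mL

7.706


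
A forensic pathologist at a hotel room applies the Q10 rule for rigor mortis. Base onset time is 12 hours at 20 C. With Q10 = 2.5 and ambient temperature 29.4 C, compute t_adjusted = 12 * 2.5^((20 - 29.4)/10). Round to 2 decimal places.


Rigor mortis time adjustment:
Exponent = (T_ref - T_actual) / 10 = (20 - 29.4) / 10 = -0.94
Q10 factor = 2.5^-0.94 = 0.42261
t_adjusted = 12 * 0.42261 = 5.07 hours

5.07


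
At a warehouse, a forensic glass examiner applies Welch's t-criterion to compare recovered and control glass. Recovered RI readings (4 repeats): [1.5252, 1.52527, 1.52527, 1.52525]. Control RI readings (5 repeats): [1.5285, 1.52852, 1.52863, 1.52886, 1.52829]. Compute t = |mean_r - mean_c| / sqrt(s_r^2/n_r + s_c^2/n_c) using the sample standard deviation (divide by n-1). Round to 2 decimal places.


Welch's t-criterion for glass RI comparison:
Recovered mean = sum / n_r = 6.10099 / 4 = 1.5252475
Control mean = sum / n_c = 7.6428 / 5 = 1.52856
Recovered sample variance s_r^2 = 1.09167e-09
Control sample variance s_c^2 = 4.325e-08
Welch SE (unpooled) = sqrt(s_r^2/n_r + s_c^2/n_c) = sqrt(2.72917e-10 + 8.65e-09) = sqrt(8.92292e-09) = 9.44612e-05
|mean_r - mean_c| = 0.0033125
t = 0.0033125 / 9.44612e-05 = 35.07

35.07


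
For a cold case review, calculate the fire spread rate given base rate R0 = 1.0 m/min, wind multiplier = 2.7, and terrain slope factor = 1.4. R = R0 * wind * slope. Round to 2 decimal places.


Fire spread rate calculation:
R = R0 * wind_factor * slope_factor
= 1.0 * 2.7 * 1.4
= 2.7 * 1.4
= 3.78 m/min

3.78


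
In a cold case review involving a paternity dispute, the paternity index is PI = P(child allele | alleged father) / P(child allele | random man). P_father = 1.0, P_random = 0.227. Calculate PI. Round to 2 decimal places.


Paternity Index calculation:
PI = P(allele|father) / P(allele|random)
PI = 1.0 / 0.227
PI = 4.41

4.41


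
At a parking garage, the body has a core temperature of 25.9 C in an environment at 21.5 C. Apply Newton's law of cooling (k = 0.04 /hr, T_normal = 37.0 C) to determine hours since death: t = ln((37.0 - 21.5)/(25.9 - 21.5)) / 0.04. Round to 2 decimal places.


Using Newton's law of cooling:
t = ln((T_normal - T_ambient) / (T_body - T_ambient)) / k
T_normal - T_ambient = 15.5
T_body - T_ambient = 4.4
Ratio = 3.522727
ln(ratio) = 1.259235
t = 1.259235 / 0.04 = 31.48 hours

31.48


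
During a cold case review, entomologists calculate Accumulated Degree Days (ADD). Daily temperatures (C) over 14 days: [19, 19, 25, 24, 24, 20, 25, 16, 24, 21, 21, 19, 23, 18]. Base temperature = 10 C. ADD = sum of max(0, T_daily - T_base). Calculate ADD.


Computing ADD day by day:
Day 1: max(0, 19 - 10) = 9
Day 2: max(0, 19 - 10) = 9
Day 3: max(0, 25 - 10) = 15
Day 4: max(0, 24 - 10) = 14
Day 5: max(0, 24 - 10) = 14
Day 6: max(0, 20 - 10) = 10
Day 7: max(0, 25 - 10) = 15
Day 8: max(0, 16 - 10) = 6
Day 9: max(0, 24 - 10) = 14
Day 10: max(0, 21 - 10) = 11
Day 11: max(0, 21 - 10) = 11
Day 12: max(0, 19 - 10) = 9
Day 13: max(0, 23 - 10) = 13
Day 14: max(0, 18 - 10) = 8
Total ADD = 158

158


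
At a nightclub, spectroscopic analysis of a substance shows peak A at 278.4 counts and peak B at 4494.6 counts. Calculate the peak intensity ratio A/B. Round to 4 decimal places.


Spectral peak ratio:
Peak A = 278.4 counts
Peak B = 4494.6 counts
Ratio = 278.4 / 4494.6 = 0.0619

0.0619


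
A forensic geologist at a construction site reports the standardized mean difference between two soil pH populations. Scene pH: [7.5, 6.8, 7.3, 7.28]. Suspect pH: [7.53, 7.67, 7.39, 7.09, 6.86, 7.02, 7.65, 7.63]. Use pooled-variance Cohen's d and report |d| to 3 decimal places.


Pooled-variance Cohen's d for soil pH comparison:
Scene mean = 28.88 / 4 = 7.22
Suspect mean = 58.84 / 8 = 7.355
Scene sample variance s_s^2 = 0.088267
Suspect sample variance s_c^2 = 0.103029
Pooled variance = ((n_s-1)*s_s^2 + (n_c-1)*s_c^2) / (n_s + n_c - 2) = 0.0986
Pooled SD = sqrt(0.0986) = 0.314006
Mean difference = -0.135
|d| = |-0.135| / 0.314006 = 0.430

0.430


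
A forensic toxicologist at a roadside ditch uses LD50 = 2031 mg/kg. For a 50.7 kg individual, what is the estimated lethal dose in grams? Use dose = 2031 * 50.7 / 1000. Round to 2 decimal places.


Lethal dose calculation:
Lethal dose = LD50 * body_weight / 1000
= 2031 * 50.7 / 1000
= 102971.7 / 1000
= 102.97 g

102.97


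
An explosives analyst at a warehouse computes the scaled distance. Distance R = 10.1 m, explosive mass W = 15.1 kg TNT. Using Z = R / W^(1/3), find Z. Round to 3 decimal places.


Scaled distance calculation:
W^(1/3) = 15.1^(1/3) = 2.47168
Z = R / W^(1/3) = 10.1 / 2.47168
Z = 4.086 m/kg^(1/3)

4.086


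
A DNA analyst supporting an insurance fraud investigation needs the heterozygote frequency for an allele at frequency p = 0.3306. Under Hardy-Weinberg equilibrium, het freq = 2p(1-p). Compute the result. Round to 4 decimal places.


Hardy-Weinberg heterozygote frequency:
q = 1 - p = 1 - 0.3306 = 0.6694
2pq = 2 * 0.3306 * 0.6694 = 0.4426

0.4426


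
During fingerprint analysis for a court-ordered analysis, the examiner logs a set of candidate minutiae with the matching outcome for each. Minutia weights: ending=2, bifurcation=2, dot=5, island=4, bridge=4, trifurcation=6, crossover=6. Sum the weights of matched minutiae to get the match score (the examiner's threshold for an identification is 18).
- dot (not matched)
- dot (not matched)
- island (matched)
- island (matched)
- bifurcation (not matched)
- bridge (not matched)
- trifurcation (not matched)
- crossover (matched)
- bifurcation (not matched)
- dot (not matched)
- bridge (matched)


Weighted minutiae match score:
  dot: not matched, +0
  dot: not matched, +0
  island: matched, +4 (running total 4)
  island: matched, +4 (running total 8)
  bifurcation: not matched, +0
  bridge: not matched, +0
  trifurcation: not matched, +0
  crossover: matched, +6 (running total 14)
  bifurcation: not matched, +0
  dot: not matched, +0
  bridge: matched, +4 (running total 18)
Total score = 18
Threshold = 18; verdict = identification

18


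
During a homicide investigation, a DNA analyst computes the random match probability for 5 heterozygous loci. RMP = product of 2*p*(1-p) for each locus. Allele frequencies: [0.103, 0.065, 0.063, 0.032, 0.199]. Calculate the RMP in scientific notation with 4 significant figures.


Computing RMP for 5 loci:
Locus 1: 2 * 0.103 * 0.897 = 0.184782
Locus 2: 2 * 0.065 * 0.935 = 0.12155
Locus 3: 2 * 0.063 * 0.937 = 0.118062
Locus 4: 2 * 0.032 * 0.968 = 0.061952
Locus 5: 2 * 0.199 * 0.801 = 0.318798
RMP = 5.237e-05

5.237e-05


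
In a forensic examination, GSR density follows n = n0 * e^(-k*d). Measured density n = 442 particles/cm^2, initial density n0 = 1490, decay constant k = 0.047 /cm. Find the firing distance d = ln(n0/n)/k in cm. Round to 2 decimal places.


GSR distance calculation:
n0/n = 1490 / 442 = 3.371041
ln(n0/n) = 1.215222
d = 1.215222 / 0.047 = 25.86 cm

25.86


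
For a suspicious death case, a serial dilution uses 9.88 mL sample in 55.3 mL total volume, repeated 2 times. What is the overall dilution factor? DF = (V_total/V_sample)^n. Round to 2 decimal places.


Dilution factor calculation:
Single dilution = V_total / V_sample = 55.3 / 9.88 ≈ 5.597166
Number of dilutions = 2
Total DF = (55.3 / 9.88)^2 (full precision, rounded at the end) = 31.33

31.33


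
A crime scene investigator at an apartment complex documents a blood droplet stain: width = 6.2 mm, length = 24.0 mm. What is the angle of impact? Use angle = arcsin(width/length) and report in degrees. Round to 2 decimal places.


Blood spatter impact angle calculation:
width / length = 6.2 / 24.0 = 0.258333
angle = arcsin(0.258333)
angle = 14.97 degrees

14.97


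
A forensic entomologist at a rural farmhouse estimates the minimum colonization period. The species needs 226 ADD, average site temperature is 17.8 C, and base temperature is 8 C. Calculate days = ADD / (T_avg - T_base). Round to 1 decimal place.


Insect development time:
Effective temperature = avg_temp - T_base = 17.8 - 8 = 9.8 C
Days = ADD / effective_temp = 226 / 9.8 = 23.1 days

23.1


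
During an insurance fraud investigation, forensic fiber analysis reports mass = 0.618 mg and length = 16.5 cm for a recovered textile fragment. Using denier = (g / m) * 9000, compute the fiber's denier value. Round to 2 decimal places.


Denier calculation:
Mass in grams = 0.618 mg / 1000 = 0.000618 g
Length in meters = 16.5 cm / 100 = 0.165 m
Linear density = mass / length = 0.000618 / 0.165 = 0.00374545 g/m
Denier = (g/m) * 9000 = 0.00374545 * 9000 = 33.71

33.71


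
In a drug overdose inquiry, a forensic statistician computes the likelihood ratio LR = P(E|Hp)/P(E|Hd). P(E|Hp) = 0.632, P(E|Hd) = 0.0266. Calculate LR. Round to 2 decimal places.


Likelihood ratio calculation:
LR = P(E|Hp) / P(E|Hd)
LR = 0.632 / 0.0266
LR = 23.76

23.76


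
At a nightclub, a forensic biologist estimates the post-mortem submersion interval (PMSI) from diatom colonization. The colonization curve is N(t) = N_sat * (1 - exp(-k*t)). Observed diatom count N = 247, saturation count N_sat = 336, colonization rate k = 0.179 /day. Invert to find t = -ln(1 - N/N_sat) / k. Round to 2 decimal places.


PMSI from diatom colonization curve:
N / N_sat = 247 / 336 = 0.735119
1 - N/N_sat = 0.264881
ln(1 - N/N_sat) = -1.328475
t = -ln(1 - N/N_sat) / k = -(-1.328475) / 0.179 = 7.42 days

7.42


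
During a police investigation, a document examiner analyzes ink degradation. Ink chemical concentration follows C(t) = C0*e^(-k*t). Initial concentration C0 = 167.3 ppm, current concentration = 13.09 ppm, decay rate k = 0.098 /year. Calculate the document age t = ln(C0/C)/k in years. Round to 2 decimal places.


Document age estimation:
C0/C = 167.3 / 13.09 = 12.780749
ln(C0/C) = 2.54794
t = 2.54794 / 0.098 = 26.00 years

26.00


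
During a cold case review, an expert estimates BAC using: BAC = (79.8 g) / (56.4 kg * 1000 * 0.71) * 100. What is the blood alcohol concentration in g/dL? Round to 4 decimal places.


Applying the Widmark formula:
BAC = (dose_g / (body_wt * 1000 * r)) * 100
Denominator = 56.4 * 1000 * 0.71 = 40044
BAC = (79.8 / 40044) * 100
BAC = 0.1993 g/dL

0.1993


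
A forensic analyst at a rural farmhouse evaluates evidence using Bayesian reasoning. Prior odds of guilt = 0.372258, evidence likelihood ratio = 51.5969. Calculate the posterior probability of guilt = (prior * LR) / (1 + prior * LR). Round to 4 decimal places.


Bayesian evidence evaluation:
Posterior odds = prior_odds * LR = 0.372258 * 51.5969 = 19.20736
Posterior probability = posterior_odds / (1 + posterior_odds)
= 19.20736 / (1 + 19.20736)
= 19.20736 / 20.20736
= 0.9505

0.9505


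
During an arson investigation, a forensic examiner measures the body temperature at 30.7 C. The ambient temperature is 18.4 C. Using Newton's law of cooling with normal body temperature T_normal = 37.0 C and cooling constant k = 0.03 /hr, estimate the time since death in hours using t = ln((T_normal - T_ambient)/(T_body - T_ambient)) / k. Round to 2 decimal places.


Using Newton's law of cooling:
t = ln((T_normal - T_ambient) / (T_body - T_ambient)) / k
T_normal - T_ambient = 18.6
T_body - T_ambient = 12.3
Ratio = 1.512195
ln(ratio) = 0.413562
t = 0.413562 / 0.03 = 13.79 hours

13.79


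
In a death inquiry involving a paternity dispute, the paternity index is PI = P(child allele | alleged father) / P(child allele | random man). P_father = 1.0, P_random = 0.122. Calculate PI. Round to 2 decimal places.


Paternity Index calculation:
PI = P(allele|father) / P(allele|random)
PI = 1.0 / 0.122
PI = 8.20

8.20


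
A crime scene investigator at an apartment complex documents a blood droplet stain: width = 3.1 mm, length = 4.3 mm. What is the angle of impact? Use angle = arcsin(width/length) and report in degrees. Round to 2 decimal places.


Blood spatter impact angle calculation:
width / length = 3.1 / 4.3 = 0.72093
angle = arcsin(0.72093)
angle = 46.13 degrees

46.13


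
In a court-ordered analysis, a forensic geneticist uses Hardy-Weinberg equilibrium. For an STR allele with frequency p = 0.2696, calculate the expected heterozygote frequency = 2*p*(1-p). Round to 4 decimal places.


Hardy-Weinberg heterozygote frequency:
q = 1 - p = 1 - 0.2696 = 0.7304
2pq = 2 * 0.2696 * 0.7304 = 0.3938

0.3938


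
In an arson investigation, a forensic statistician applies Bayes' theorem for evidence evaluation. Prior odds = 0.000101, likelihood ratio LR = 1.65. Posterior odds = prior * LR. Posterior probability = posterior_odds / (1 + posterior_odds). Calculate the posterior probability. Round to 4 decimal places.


Bayesian evidence evaluation:
Posterior odds = prior_odds * LR = 0.000101 * 1.65 = 0.00016665
Posterior probability = posterior_odds / (1 + posterior_odds)
= 0.00016665 / (1 + 0.00016665)
= 0.00016665 / 1.00016665
= 0.0002

0.0002


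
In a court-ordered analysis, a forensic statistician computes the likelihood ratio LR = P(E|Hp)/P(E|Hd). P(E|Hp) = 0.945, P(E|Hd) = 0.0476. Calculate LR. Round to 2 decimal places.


Likelihood ratio calculation:
LR = P(E|Hp) / P(E|Hd)
LR = 0.945 / 0.0476
LR = 19.85

19.85


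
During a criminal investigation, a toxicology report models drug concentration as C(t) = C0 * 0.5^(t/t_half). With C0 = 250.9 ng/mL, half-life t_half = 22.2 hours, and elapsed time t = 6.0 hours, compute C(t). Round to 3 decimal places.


Drug concentration decay:
Number of half-lives = t / t_half = 6.0 / 22.2 = 0.27027
Decay factor = 0.5^0.27027 = 0.82916435
C(t) = 250.9 * 0.82916435 = 208.037 ng/mL

208.037


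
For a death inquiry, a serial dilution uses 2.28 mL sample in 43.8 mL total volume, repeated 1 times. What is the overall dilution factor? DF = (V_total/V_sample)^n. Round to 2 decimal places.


Dilution factor calculation:
Single dilution = V_total / V_sample = 43.8 / 2.28 ≈ 19.210526
Number of dilutions = 1
Total DF = (43.8 / 2.28)^1 (full precision, rounded at the end) = 19.21

19.21


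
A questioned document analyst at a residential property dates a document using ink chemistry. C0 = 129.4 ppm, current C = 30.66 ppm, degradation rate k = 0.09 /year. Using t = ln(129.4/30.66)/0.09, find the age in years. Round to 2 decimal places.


Document age estimation:
C0/C = 129.4 / 30.66 = 4.220483
ln(C0/C) = 1.43995
t = 1.43995 / 0.09 = 16.00 years

16.00


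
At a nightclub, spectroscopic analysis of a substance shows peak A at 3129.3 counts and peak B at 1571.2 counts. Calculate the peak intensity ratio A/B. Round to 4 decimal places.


Spectral peak ratio:
Peak A = 3129.3 counts
Peak B = 1571.2 counts
Ratio = 3129.3 / 1571.2 = 1.9917

1.9917


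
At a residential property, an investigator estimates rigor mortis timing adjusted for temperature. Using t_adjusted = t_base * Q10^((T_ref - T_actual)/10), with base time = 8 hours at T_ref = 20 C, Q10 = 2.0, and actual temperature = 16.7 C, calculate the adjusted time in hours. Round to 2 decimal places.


Rigor mortis time adjustment:
Exponent = (T_ref - T_actual) / 10 = (20 - 16.7) / 10 = 0.33
Q10 factor = 2.0^0.33 = 1.25701
t_adjusted = 8 * 1.25701 = 10.06 hours

10.06


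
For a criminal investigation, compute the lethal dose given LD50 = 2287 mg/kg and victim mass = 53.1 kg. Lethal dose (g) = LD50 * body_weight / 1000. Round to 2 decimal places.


Lethal dose calculation:
Lethal dose = LD50 * body_weight / 1000
= 2287 * 53.1 / 1000
= 121439.7 / 1000
= 121.44 g

121.44


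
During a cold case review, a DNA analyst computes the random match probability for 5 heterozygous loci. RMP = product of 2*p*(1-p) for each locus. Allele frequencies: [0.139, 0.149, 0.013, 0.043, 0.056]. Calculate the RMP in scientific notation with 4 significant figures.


Computing RMP for 5 loci:
Locus 1: 2 * 0.139 * 0.861 = 0.239358
Locus 2: 2 * 0.149 * 0.851 = 0.253598
Locus 3: 2 * 0.013 * 0.987 = 0.025662
Locus 4: 2 * 0.043 * 0.957 = 0.082302
Locus 5: 2 * 0.056 * 0.944 = 0.105728
RMP = 1.355e-05

1.355e-05


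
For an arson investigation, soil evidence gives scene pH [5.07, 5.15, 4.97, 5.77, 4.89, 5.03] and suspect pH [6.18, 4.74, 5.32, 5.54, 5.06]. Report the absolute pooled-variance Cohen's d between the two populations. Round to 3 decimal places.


Pooled-variance Cohen's d for soil pH comparison:
Scene mean = 30.88 / 6 = 5.146667
Suspect mean = 26.84 / 5 = 5.368
Scene sample variance s_s^2 = 0.101027
Suspect sample variance s_c^2 = 0.29512
Pooled variance = ((n_s-1)*s_s^2 + (n_c-1)*s_c^2) / (n_s + n_c - 2) = 0.18729
Pooled SD = sqrt(0.18729) = 0.43277
Mean difference = -0.221333
|d| = |-0.221333| / 0.43277 = 0.511

0.511


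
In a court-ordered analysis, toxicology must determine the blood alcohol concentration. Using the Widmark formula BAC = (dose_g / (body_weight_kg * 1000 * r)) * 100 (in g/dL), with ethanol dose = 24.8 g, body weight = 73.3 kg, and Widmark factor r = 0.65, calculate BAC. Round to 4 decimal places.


Applying the Widmark formula:
BAC = (dose_g / (body_wt * 1000 * r)) * 100
Denominator = 73.3 * 1000 * 0.65 = 47645
BAC = (24.8 / 47645) * 100
BAC = 0.0521 g/dL

0.0521


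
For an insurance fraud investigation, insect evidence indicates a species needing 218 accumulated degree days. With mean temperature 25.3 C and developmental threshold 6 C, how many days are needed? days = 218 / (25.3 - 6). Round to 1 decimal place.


Insect development time:
Effective temperature = avg_temp - T_base = 25.3 - 6 = 19.3 C
Days = ADD / effective_temp = 218 / 19.3 = 11.3 days

11.3


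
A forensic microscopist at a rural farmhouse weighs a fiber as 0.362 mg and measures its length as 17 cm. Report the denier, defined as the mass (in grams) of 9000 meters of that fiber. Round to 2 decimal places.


Denier calculation:
Mass in grams = 0.362 mg / 1000 = 0.000362 g
Length in meters = 17 cm / 100 = 0.17 m
Linear density = mass / length = 0.000362 / 0.17 = 0.00212941 g/m
Denier = (g/m) * 9000 = 0.00212941 * 9000 = 19.16

19.16


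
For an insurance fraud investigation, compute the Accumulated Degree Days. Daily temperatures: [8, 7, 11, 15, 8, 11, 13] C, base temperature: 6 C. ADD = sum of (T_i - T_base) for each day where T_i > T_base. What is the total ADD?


Computing ADD day by day:
Day 1: max(0, 8 - 6) = 2
Day 2: max(0, 7 - 6) = 1
Day 3: max(0, 11 - 6) = 5
Day 4: max(0, 15 - 6) = 9
Day 5: max(0, 8 - 6) = 2
Day 6: max(0, 11 - 6) = 5
Day 7: max(0, 13 - 6) = 7
Total ADD = 31

31


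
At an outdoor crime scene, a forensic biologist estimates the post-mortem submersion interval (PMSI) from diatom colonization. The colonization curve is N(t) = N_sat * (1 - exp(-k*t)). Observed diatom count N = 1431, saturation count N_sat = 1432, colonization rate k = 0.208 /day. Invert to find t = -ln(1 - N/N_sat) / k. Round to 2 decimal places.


PMSI from diatom colonization curve:
N / N_sat = 1431 / 1432 = 0.999302
1 - N/N_sat = 0.000698
ln(1 - N/N_sat) = -7.267291
t = -ln(1 - N/N_sat) / k = -(-7.267291) / 0.208 = 34.94 days

34.94


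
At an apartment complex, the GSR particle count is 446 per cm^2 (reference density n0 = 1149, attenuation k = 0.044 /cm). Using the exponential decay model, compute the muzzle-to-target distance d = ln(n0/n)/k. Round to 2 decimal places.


GSR distance calculation:
n0/n = 1149 / 446 = 2.576233
ln(n0/n) = 0.946328
d = 0.946328 / 0.044 = 21.51 cm

21.51


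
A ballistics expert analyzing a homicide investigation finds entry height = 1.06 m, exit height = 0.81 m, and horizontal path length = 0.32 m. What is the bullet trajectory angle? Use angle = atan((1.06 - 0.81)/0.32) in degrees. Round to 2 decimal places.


Bullet trajectory angle:
Height difference = 1.06 - 0.81 = 0.25 m
angle = atan(0.25 / 0.32)
angle = atan(0.78125)
angle = 38.00 degrees

38.00


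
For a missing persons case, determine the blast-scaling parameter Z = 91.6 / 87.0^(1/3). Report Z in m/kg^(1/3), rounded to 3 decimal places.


Scaled distance calculation:
W^(1/3) = 87.0^(1/3) = 4.431048
Z = R / W^(1/3) = 91.6 / 4.431048
Z = 20.672 m/kg^(1/3)

20.672


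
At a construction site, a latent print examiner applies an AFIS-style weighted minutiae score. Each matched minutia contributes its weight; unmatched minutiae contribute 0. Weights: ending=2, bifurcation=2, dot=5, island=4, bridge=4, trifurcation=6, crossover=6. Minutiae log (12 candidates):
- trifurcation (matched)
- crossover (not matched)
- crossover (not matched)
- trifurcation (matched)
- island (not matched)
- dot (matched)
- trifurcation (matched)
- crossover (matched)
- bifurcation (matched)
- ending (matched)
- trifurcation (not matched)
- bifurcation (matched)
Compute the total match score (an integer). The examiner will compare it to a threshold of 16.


Weighted minutiae match score:
  trifurcation: matched, +6 (running total 6)
  crossover: not matched, +0
  crossover: not matched, +0
  trifurcation: matched, +6 (running total 12)
  island: not matched, +0
  dot: matched, +5 (running total 17)
  trifurcation: matched, +6 (running total 23)
  crossover: matched, +6 (running total 29)
  bifurcation: matched, +2 (running total 31)
  ending: matched, +2 (running total 33)
  trifurcation: not matched, +0
  bifurcation: matched, +2 (running total 35)
Total score = 35
Threshold = 16; verdict = identification

35


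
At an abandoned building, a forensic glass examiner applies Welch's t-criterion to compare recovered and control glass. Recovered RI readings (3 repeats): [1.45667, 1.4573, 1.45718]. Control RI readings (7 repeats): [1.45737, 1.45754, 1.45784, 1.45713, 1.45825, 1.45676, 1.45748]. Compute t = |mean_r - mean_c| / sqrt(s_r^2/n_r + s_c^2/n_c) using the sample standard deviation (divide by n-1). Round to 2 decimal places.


Welch's t-criterion for glass RI comparison:
Recovered mean = sum / n_r = 4.37115 / 3 = 1.45705
Control mean = sum / n_c = 10.20237 / 7 = 1.4574814
Recovered sample variance s_r^2 = 1.119e-07
Control sample variance s_c^2 = 2.29848e-07
Welch SE (unpooled) = sqrt(s_r^2/n_r + s_c^2/n_c) = sqrt(3.73e-08 + 3.28354e-08) = sqrt(7.01354e-08) = 0.000264831
|mean_r - mean_c| = 0.000431429
t = 0.000431429 / 0.000264831 = 1.63

1.63


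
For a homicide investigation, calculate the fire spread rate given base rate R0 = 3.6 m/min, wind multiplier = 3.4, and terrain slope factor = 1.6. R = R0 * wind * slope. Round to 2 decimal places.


Fire spread rate calculation:
R = R0 * wind_factor * slope_factor
= 3.6 * 3.4 * 1.6
= 12.24 * 1.6
= 19.58 m/min

19.58


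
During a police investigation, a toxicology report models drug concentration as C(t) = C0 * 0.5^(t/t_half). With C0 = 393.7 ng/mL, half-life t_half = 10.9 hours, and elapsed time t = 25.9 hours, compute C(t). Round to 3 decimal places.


Drug concentration decay:
Number of half-lives = t / t_half = 25.9 / 10.9 = 2.376147
Decay factor = 0.5^2.376147 = 0.19262315
C(t) = 393.7 * 0.19262315 = 75.836 ng/mL

75.836


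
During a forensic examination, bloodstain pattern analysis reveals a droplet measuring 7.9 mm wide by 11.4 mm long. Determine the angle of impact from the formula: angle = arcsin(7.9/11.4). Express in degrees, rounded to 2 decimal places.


Blood spatter impact angle calculation:
width / length = 7.9 / 11.4 = 0.692982
angle = arcsin(0.692982)
angle = 43.87 degrees

43.87


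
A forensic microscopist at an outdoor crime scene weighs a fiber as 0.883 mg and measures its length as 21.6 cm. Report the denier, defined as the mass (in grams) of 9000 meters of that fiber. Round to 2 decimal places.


Denier calculation:
Mass in grams = 0.883 mg / 1000 = 0.000883 g
Length in meters = 21.6 cm / 100 = 0.216 m
Linear density = mass / length = 0.000883 / 0.216 = 0.00408796 g/m
Denier = (g/m) * 9000 = 0.00408796 * 9000 = 36.79

36.79


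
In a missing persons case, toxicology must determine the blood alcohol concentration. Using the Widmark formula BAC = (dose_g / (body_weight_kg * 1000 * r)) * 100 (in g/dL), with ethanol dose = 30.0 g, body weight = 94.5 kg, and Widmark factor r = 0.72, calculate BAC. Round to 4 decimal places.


Applying the Widmark formula:
BAC = (dose_g / (body_wt * 1000 * r)) * 100
Denominator = 94.5 * 1000 * 0.72 = 68040
BAC = (30.0 / 68040) * 100
BAC = 0.0441 g/dL

0.0441


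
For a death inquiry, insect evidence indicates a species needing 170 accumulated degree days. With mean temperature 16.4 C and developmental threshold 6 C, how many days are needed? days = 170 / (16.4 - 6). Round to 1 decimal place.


Insect development time:
Effective temperature = avg_temp - T_base = 16.4 - 6 = 10.4 C
Days = ADD / effective_temp = 170 / 10.4 = 16.3 days

16.3


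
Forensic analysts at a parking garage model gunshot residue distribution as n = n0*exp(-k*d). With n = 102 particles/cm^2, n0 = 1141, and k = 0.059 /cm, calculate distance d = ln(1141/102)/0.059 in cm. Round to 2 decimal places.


GSR distance calculation:
n0/n = 1141 / 102 = 11.186275
ln(n0/n) = 2.414688
d = 2.414688 / 0.059 = 40.93 cm

40.93


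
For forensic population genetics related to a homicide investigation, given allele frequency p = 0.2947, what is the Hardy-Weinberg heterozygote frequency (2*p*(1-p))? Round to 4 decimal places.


Hardy-Weinberg heterozygote frequency:
q = 1 - p = 1 - 0.2947 = 0.7053
2pq = 2 * 0.2947 * 0.7053 = 0.4157

0.4157


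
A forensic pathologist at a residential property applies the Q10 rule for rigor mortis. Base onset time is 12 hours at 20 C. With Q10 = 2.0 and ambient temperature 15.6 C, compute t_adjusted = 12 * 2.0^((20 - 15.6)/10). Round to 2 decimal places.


Rigor mortis time adjustment:
Exponent = (T_ref - T_actual) / 10 = (20 - 15.6) / 10 = 0.44
Q10 factor = 2.0^0.44 = 1.3566
t_adjusted = 12 * 1.3566 = 16.28 hours

16.28


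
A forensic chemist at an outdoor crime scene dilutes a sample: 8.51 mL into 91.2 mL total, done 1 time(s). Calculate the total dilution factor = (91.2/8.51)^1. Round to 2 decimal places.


Dilution factor calculation:
Single dilution = V_total / V_sample = 91.2 / 8.51 ≈ 10.716804
Number of dilutions = 1
Total DF = (91.2 / 8.51)^1 (full precision, rounded at the end) = 10.72

10.72


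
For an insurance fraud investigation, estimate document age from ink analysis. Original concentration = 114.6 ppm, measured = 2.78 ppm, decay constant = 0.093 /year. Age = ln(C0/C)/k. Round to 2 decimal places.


Document age estimation:
C0/C = 114.6 / 2.78 = 41.223022
ln(C0/C) = 3.718997
t = 3.718997 / 0.093 = 39.99 years

39.99


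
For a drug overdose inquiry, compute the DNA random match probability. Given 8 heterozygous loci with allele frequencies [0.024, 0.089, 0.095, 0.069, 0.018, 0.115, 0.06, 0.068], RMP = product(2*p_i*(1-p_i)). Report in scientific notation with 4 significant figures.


Computing RMP for 8 loci:
Locus 1: 2 * 0.024 * 0.976 = 0.046848
Locus 2: 2 * 0.089 * 0.911 = 0.162158
Locus 3: 2 * 0.095 * 0.905 = 0.17195
Locus 4: 2 * 0.069 * 0.931 = 0.128478
Locus 5: 2 * 0.018 * 0.982 = 0.035352
Locus 6: 2 * 0.115 * 0.885 = 0.20355
Locus 7: 2 * 0.06 * 0.94 = 0.1128
Locus 8: 2 * 0.068 * 0.932 = 0.126752
RMP = 1.727e-08

1.727e-08


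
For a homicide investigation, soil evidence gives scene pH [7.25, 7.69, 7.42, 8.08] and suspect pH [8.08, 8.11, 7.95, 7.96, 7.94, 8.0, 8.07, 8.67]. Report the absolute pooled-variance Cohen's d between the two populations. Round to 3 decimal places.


Pooled-variance Cohen's d for soil pH comparison:
Scene mean = 30.44 / 4 = 7.61
Suspect mean = 64.78 / 8 = 8.0975
Scene sample variance s_s^2 = 0.131
Suspect sample variance s_c^2 = 0.057707
Pooled variance = ((n_s-1)*s_s^2 + (n_c-1)*s_c^2) / (n_s + n_c - 2) = 0.079695
Pooled SD = sqrt(0.079695) = 0.282303
Mean difference = -0.4875
|d| = |-0.4875| / 0.282303 = 1.727

1.727


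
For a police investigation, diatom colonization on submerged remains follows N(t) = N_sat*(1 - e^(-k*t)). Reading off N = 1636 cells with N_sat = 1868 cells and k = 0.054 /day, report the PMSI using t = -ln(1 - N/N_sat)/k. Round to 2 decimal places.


PMSI from diatom colonization curve:
N / N_sat = 1636 / 1868 = 0.875803
1 - N/N_sat = 0.124197
ln(1 - N/N_sat) = -2.085886
t = -ln(1 - N/N_sat) / k = -(-2.085886) / 0.054 = 38.63 days

38.63


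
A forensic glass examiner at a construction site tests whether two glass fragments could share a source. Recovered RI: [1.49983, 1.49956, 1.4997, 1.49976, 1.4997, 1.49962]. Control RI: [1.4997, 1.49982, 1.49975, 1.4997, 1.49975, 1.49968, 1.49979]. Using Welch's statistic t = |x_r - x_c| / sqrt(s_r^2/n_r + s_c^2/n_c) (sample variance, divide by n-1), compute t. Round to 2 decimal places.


Welch's t-criterion for glass RI comparison:
Recovered mean = sum / n_r = 8.99817 / 6 = 1.499695
Control mean = sum / n_c = 10.49819 / 7 = 1.4997414
Recovered sample variance s_r^2 = 9.27e-09
Control sample variance s_c^2 = 2.64762e-09
Welch SE (unpooled) = sqrt(s_r^2/n_r + s_c^2/n_c) = sqrt(1.545e-09 + 3.78231e-10) = sqrt(1.92323e-09) = 4.38546e-05
|mean_r - mean_c| = 4.64286e-05
t = 4.64286e-05 / 4.38546e-05 = 1.06

1.06


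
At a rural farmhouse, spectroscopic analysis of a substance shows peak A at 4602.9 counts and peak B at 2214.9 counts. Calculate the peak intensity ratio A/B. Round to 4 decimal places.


Spectral peak ratio:
Peak A = 4602.9 counts
Peak B = 2214.9 counts
Ratio = 4602.9 / 2214.9 = 2.0782

2.0782


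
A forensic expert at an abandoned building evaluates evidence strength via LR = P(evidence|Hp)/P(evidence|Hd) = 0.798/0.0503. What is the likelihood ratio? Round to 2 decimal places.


Likelihood ratio calculation:
LR = P(E|Hp) / P(E|Hd)
LR = 0.798 / 0.0503
LR = 15.86

15.86


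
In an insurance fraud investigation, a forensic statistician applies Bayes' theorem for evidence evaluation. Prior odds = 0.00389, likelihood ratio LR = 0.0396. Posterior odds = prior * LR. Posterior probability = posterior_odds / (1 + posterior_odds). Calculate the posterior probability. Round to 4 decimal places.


Bayesian evidence evaluation:
Posterior odds = prior_odds * LR = 0.00389 * 0.0396 = 0.000154044
Posterior probability = posterior_odds / (1 + posterior_odds)
= 0.000154044 / (1 + 0.000154044)
= 0.000154044 / 1.000154044
= 0.0002

0.0002


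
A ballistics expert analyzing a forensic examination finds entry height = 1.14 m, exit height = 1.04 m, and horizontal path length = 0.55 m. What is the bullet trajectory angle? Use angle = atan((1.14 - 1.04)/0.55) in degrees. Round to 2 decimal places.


Bullet trajectory angle:
Height difference = 1.14 - 1.04 = 0.1 m
angle = atan(0.1 / 0.55)
angle = atan(0.181818)
angle = 10.30 degrees

10.30


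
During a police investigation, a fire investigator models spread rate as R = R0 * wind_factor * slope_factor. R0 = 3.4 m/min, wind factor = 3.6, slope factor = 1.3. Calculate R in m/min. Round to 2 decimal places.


Fire spread rate calculation:
R = R0 * wind_factor * slope_factor
= 3.4 * 3.6 * 1.3
= 12.24 * 1.3
= 15.91 m/min

15.91
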